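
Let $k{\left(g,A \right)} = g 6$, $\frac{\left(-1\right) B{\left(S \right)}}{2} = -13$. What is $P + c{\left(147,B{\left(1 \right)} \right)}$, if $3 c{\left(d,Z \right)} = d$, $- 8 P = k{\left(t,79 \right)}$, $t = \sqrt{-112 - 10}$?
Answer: $49 - \frac{3 i \sqrt{122}}{4} \approx 49.0 - 8.284 i$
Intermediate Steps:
$B{\left(S \right)} = 26$ ($B{\left(S \right)} = \left(-2\right) \left(-13\right) = 26$)
$t = i \sqrt{122}$ ($t = \sqrt{-122} = i \sqrt{122} \approx 11.045 i$)
$k{\left(g,A \right)} = 6 g$
$P = - \frac{3 i \sqrt{122}}{4}$ ($P = - \frac{6 i \sqrt{122}}{8} = - \frac{3 i \sqrt{122}}{4} \approx - 8.284 i$)
$c{\left(d,Z \right)} = \frac{d}{3}$
$P + c{\left(147,B{\left(1 \right)} \right)} = - \frac{3 i \sqrt{122}}{4} + \frac{1}{3} \cdot 147 = - \frac{3 i \sqrt{122}}{4} + 49 = 49 - \frac{3 i \sqrt{122}}{4}$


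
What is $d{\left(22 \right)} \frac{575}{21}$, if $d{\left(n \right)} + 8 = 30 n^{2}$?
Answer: $\frac{8344400}{21} \approx 3.9735 \cdot 10^{5}$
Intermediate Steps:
$d{\left(n \right)} = -8 + 30 n^{2}$
$d{\left(22 \right)} \frac{575}{21} = \left(-8 + 30 \cdot 22^{2}\right) \frac{575}{21} = \left(-8 + 30 \cdot 484\right) 575 \cdot \frac{1}{21} = \left(-8 + 14520\right) \frac{575}{21} = 14512 \cdot \frac{575}{21} = \frac{8344400}{21}$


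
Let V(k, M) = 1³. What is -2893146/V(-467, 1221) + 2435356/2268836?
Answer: -1641017840675/567209 ≈ -2.8931e+6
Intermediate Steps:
V(k, M) = 1
-2893146/V(-467, 1221) + 2435356/2268836 = -2893146/1 + 2435356/2268836 = -2893146*1 + 2435356*(1/2268836) = -2893146 + 608839/567209 = -1641017840675/567209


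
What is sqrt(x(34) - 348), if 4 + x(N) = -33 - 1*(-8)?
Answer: I*sqrt(377) ≈ 19.417*I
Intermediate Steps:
x(N) = -29 (x(N) = -4 + (-33 - 1*(-8)) = -4 + (-33 + 8) = -4 - 25 = -29)
sqrt(x(34) - 348) = sqrt(-29 - 348) = sqrt(-377) = I*sqrt(377)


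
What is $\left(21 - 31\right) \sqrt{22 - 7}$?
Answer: $- 10 \sqrt{15} \approx -38.73$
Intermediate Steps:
$\left(21 - 31\right) \sqrt{22 - 7} = - 10 \sqrt{15}$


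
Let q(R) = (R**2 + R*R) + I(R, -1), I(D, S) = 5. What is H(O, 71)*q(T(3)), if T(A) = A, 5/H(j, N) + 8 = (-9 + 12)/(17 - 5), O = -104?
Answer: -460/31 ≈ -14.839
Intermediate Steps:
H(j, N) = -20/31 (H(j, N) = 5/(-8 + (-9 + 12)/(17 - 5)) = 5/(-8 + 3/12) = 5/(-8 + 3*(1/12)) = 5/(-8 + 1/4) = 5/(-31/4) = 5*(-4/31) = -20/31)
q(R) = 5 + 2*R**2 (q(R) = (R**2 + R*R) + 5 = (R**2 + R**2) + 5 = 2*R**2 + 5 = 5 + 2*R**2)
H(O, 71)*q(T(3)) = -20*(5 + 2*3**2)/31 = -20*(5 + 2*9)/31 = -20*(5 + 18)/31 = -20/31*23 = -460/31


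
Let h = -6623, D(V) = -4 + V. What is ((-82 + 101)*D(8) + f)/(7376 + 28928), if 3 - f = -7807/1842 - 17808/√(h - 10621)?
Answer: 153325/66871968 - 371*I*√479/2173702 ≈ 0.0022928 - 0.0037354*I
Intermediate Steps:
f = 13333/1842 - 2968*I*√479/479 (f = 3 - (-7807/1842 - 17808/√(-6623 - 10621)) = 3 - (-7807*1/1842 - 17808*(-I*√479/2874)) = 3 - (-7807/1842 - 17808*(-I*√479/2874)) = 3 - (-7807/1842 - (-2968)*I*√479/479) = 3 - (-7807/1842 + 2968*I*√479/479) = 3 + (7807/1842 - 2968*I*√479/479) = 13333/1842 - 2968*I*√479/479 ≈ 7.2383 - 135.61*I)
((-82 + 101)*D(8) + f)/(7376 + 28928) = ((-82 + 101)*(-4 + 8) + (13333/1842 - 2968*I*√479/479))/(7376 + 28928) = (19*4 + (13333/1842 - 2968*I*√479/479))/36304 = (76 + (13333/1842 - 2968*I*√479/479))*(1/36304) = (153325/1842 - 2968*I*√479/479)*(1/36304) = 153325/66871968 - 371*I*√479/2173702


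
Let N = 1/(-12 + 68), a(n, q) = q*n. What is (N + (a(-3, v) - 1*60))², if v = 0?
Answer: 11282881/3136 ≈ 3597.9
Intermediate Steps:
a(n, q) = n*q
N = 1/56 ≈ 0.017857
(N + (a(-3, v) - 1*60))² = (1/56 + (-3*0 - 1*60))² = (1/56 + (0 - 60))² = (1/56 - 60)² = (-3359/56)² = 11282881/3136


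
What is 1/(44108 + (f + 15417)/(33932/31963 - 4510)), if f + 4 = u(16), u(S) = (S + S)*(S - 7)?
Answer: 144119198/6356307734321 ≈ 2.2673e-5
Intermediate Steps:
u(S) = 2*S*(-7 + S) (u(S) = (2*S)*(-7 + S) = 2*S*(-7 + S))
f = 284 (f = -4 + 2*16*(-7 + 16) = -4 + 2*16*9 = -4 + 288 = 284)
1/(44108 + (f + 15417)/(33932/31963 - 4510)) = 1/(44108 + (284 + 15417)/(33932/31963 - 4510)) = 1/(44108 + 15701/(33932*(1/31963) - 4510)) = 1/(44108 + 15701/(33932/31963 - 4510)) = 1/(44108 + 15701/(-144119198/31963)) = 1/(44108 + 15701*(-31963/144119198)) = 1/(44108 - 501851063/144119198) = 1/(6356307734321/144119198) = 144119198/6356307734321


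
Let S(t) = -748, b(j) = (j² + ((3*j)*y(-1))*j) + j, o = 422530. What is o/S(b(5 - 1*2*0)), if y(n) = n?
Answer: -211265/374 ≈ -564.88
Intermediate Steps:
b(j) = j - 2*j² (b(j) = (j² + ((3*j)*(-1))*j) + j = (j² + (-3*j)*j) + j = (j² - 3*j²) + j = -2*j² + j = j - 2*j²)
o/S(b(5 - 1*2*0)) = 422530/(-748) = 422530*(-1/748) = -211265/374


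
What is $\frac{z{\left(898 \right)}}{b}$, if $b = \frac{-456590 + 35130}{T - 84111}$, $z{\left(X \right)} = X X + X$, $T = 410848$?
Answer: $- \frac{131887716787}{210730} \approx -6.2586 \cdot 10^{5}$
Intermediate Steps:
$z{\left(X \right)} = X + X^{2}$ ($z{\left(X \right)} = X^{2} + X = X + X^{2}$)
$b = - \frac{421460}{326737}$ ($b = \frac{-456590 + 35130}{410848 - 84111} = - \frac{421460}{326737} \approx -1.2899$)
$\frac{z{\left(898 \right)}}{b} = \frac{898 \left(1 + 898\right)}{- \frac{421460}{326737}} = 898 \cdot 899 \left(- \frac{326737}{421460}\right) = 807302 \left(- \frac{326737}{421460}\right) = - \frac{131887716787}{210730}$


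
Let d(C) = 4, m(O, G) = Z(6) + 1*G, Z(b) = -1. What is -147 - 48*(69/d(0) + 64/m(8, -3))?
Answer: -207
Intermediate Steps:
m(O, G) = -1 + G (m(O, G) = -1 + 1*G = -1 + G)
-147 - 48*(69/d(0) + 64/m(8, -3)) = -147 - 48*(69/4 + 64/(-1 - 3)) = -147 - 48*(69*(1/4) + 64/(-4)) = -147 - 48*(69/4 + 64*(-1/4)) = -147 - 48*(69/4 - 16) = -147 - 48*5/4 = -147 - 60 = -207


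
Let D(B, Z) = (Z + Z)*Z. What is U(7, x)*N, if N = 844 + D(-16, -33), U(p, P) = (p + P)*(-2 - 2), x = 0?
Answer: -84616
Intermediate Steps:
D(B, Z) = 2*Z² (D(B, Z) = (2*Z)*Z = 2*Z²)
U(p, P) = -4*P - 4*p (U(p, P) = (P + p)*(-4) = -4*P - 4*p)
N = 3022 (N = 844 + 2*(-33)² = 844 + 2*1089 = 844 + 2178 = 3022)
U(7, x)*N = (-4*0 - 4*7)*3022 = (0 - 28)*3022 = -28*3022 = -84616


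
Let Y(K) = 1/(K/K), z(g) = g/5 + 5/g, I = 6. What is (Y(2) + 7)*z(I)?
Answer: 244/15 ≈ 16.267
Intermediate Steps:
z(g) = 5/g + g/5 (z(g) = g*(1/5) + 5/g = g/5 + 5/g = 5/g + g/5)
Y(K) = 1 (Y(K) = 1/1 = 1)
(Y(2) + 7)*z(I) = (1 + 7)*(5/6 + (1/5)*6) = 8*(5*(1/6) + 6/5) = 8*(5/6 + 6/5) = 8*(61/30) = 244/15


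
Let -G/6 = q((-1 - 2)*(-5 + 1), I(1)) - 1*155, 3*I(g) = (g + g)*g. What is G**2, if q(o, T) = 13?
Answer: 725904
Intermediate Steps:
I(g) = 2*g**2/3 (I(g) = ((g + g)*g)/3 = ((2*g)*g)/3 = (2*g**2)/3 = 2*g**2/3)
G = 852 (G = -6*(13 - 1*155) = -6*(13 - 155) = -6*(-142) = 852)
G**2 = 852**2 = 725904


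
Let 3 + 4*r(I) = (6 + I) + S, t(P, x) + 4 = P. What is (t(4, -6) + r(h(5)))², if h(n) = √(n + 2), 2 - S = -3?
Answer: 71/16 + √7 ≈ 7.0833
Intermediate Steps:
S = 5 (S = 2 - 1*(-3) = 2 + 3 = 5)
t(P, x) = -4 + P
h(n) = √(2 + n)
r(I) = 2 + I/4 (r(I) = -¾ + ((6 + I) + 5)/4 = -¾ + (11 + I)/4 = -¾ + (11/4 + I/4) = 2 + I/4)
(t(4, -6) + r(h(5)))² = ((-4 + 4) + (2 + √(2 + 5)/4))² = (0 + (2 + √7/4))² = (2 + √7/4)²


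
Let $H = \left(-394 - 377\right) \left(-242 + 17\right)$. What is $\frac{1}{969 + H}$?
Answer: $\frac{1}{174444} \approx 5.7325 \cdot 10^{-6}$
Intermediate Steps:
$H = 173475$ ($H = \left(-771\right) \left(-225\right) = 173475$)
$\frac{1}{969 + H} = \frac{1}{969 + 173475} = \frac{1}{174444}$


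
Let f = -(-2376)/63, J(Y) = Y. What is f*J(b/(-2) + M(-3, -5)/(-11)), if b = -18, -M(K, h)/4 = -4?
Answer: 1992/7 ≈ 284.57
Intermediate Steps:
M(K, h) = 16 (M(K, h) = -4*(-4) = 16)
f = 264/7 (f = -(-2376)/63 = -12*(-22/7) = 264/7 ≈ 37.714)
f*J(b/(-2) + M(-3, -5)/(-11)) = 264*(-18/(-2) + 16/(-11))/7 = 264*(-18*(-1/2) + 16*(-1/11))/7 = 264*(9 - 16/11)/7 = (264/7)*(83/11) = 1992/7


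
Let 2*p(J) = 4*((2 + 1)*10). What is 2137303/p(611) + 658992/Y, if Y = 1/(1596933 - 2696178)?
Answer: -43463617525097/60 ≈ -7.2439e+11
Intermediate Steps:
Y = -1/1099245 (Y = 1/(-1099245) = -1/1099245 ≈ -9.0971e-7)
p(J) = 60 (p(J) = (4*((2 + 1)*10))/2 = (4*(3*10))/2 = (4*30)/2 = (1/2)*120 = 60)
2137303/p(611) + 658992/Y = 2137303/60 + 658992/(-1/1099245) = 2137303*(1/60) + 658992*(-1099245) = 2137303/60 - 724393661040 = -43463617525097/60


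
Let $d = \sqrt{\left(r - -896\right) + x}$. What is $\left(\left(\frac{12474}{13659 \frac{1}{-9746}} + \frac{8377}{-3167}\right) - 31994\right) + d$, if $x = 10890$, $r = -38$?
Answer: $- \frac{589709946331}{14419351} + 2 \sqrt{2937} \approx -40789.0$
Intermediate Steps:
$d = 2 \sqrt{2937}$ ($d = \sqrt{\left(-38 - -896\right) + 10890} = \sqrt{\left(-38 + 896\right) + 10890} = \sqrt{858 + 10890} = \sqrt{11748} = 2 \sqrt{2937} \approx 108.39$)
$\left(\left(\frac{12474}{13659 \frac{1}{-9746}} + \frac{8377}{-3167}\right) - 31994\right) + d = \left(\left(\frac{12474}{13659 \frac{1}{-9746}} + \frac{8377}{-3167}\right) - 31994\right) + 2 \sqrt{2937} = \left(\left(\frac{12474}{13659 \left(- \frac{1}{9746}\right)} + 8377 \left(- \frac{1}{3167}\right)\right) - 31994\right) + 2 \sqrt{2937} = \left(\left(\frac{12474}{- \frac{13659}{9746}} - \frac{8377}{3167}\right) - 31994\right) + 2 \sqrt{2937} = \left(\left(12474 \left(- \frac{9746}{13659}\right) - \frac{8377}{3167}\right) - 31994\right) + 2 \sqrt{2937} = \left(\left(- \frac{40523868}{4553} - \frac{8377}{3167}\right) - 31994\right) + 2 \sqrt{2937} = \left(- \frac{128377230437}{14419351} - 31994\right) + 2 \sqrt{2937} = - \frac{589709946331}{14419351} + 2 \sqrt{2937}$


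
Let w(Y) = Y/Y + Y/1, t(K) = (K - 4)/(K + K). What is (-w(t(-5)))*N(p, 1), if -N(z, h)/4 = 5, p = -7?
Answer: 38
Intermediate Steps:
t(K) = (-4 + K)/(2*K) (t(K) = (-4 + K)/((2*K)) = (-4 + K)*(1/(2*K)) = (-4 + K)/(2*K))
N(z, h) = -20 (N(z, h) = -4*5 = -20)
w(Y) = 1 + Y (w(Y) = 1 + Y*1 = 1 + Y)
(-w(t(-5)))*N(p, 1) = -(1 + (½)*(-4 - 5)/(-5))*(-20) = -(1 + (½)*(-⅕)*(-9))*(-20) = -(1 + 9/10)*(-20) = -1*19/10*(-20) = -19/10*(-20) = 38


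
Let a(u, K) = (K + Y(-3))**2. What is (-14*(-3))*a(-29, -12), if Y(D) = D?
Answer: 9450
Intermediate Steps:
a(u, K) = (-3 + K)**2 (a(u, K) = (K - 3)**2 = (-3 + K)**2)
(-14*(-3))*a(-29, -12) = (-14*(-3))*(-3 - 12)**2 = 42*(-15)**2 = 42*225 = 9450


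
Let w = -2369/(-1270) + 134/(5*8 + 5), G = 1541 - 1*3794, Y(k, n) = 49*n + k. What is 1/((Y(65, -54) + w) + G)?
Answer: -11430/55197263 ≈ -0.00020708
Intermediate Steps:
Y(k, n) = k + 49*n
G = -2253 (G = 1541 - 3794 = -2253)
w = 55357/11430 (w = -2369*(-1/1270) + 134/(40 + 5) = 2369/1270 + 134/45 = 55357/11430 ≈ 4.8431)
1/((Y(65, -54) + w) + G) = 1/(((65 + 49*(-54)) + 55357/11430) - 2253) = 1/(((65 - 2646) + 55357/11430) - 2253) = 1/((-2581 + 55357/11430) - 2253) = 1/(-29445473/11430 - 2253) = 1/(-55197263/11430) = -11430/55197263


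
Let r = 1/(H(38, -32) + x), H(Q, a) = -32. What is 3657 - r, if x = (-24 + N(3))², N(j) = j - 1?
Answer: 1652963/452 ≈ 3657.0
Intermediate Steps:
N(j) = -1 + j
x = 484 (x = (-24 + (-1 + 3))² = (-24 + 2)² = (-22)² = 484)
r = 1/452 (r = 1/(-32 + 484) = 1/452 ≈ 0.0022124)
3657 - r = 3657 - 1*1/452 = 3657 - 1/452 = 1652963/452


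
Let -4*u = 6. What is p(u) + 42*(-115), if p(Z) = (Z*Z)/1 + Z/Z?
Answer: -19307/4 ≈ -4826.8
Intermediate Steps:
u = -3/2 (u = -1/4*6 = -3/2 ≈ -1.5000)
p(Z) = 1 + Z**2 (p(Z) = Z**2*1 + 1 = Z**2 + 1 = 1 + Z**2)
p(u) + 42*(-115) = (1 + (-3/2)**2) + 42*(-115) = (1 + 9/4) - 4830 = 13/4 - 4830 = -19307/4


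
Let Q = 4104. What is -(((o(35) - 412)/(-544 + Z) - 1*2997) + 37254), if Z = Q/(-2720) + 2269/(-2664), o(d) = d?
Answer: -4238288885811/123717883 ≈ -34258.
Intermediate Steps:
Z = -534523/226440 (Z = 4104/(-2720) + 2269/(-2664) = 4104*(-1/2720) + 2269*(-1/2664) = -513/340 - 2269/2664 = -534523/226440 ≈ -2.3605)
-(((o(35) - 412)/(-544 + Z) - 1*2997) + 37254) = -(((35 - 412)/(-544 - 534523/226440) - 1*2997) + 37254) = -((-377/(-123717883/226440) - 2997) + 37254) = -((-377*(-226440/123717883) - 2997) + 37254) = -((85367880/123717883 - 2997) + 37254) = -(-370697127471/123717883 + 37254) = -1*4238288885811/123717883 = -4238288885811/123717883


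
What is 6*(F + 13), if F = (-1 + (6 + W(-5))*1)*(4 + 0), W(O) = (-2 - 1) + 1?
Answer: 150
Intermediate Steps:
W(O) = -2 (W(O) = -3 + 1 = -2)
F = 12 (F = (-1 + (6 - 2)*1)*(4 + 0) = (-1 + 4*1)*4 = (-1 + 4)*4 = 3*4 = 12)
6*(F + 13) = 6*(12 + 13) = 6*25 = 150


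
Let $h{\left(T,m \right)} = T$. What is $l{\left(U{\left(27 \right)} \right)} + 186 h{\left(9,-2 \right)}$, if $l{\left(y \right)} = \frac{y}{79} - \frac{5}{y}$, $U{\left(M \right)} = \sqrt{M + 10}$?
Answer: $1674 - \frac{358 \sqrt{37}}{2923} \approx 1673.3$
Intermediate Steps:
$U{\left(M \right)} = \sqrt{10 + M}$
$l{\left(y \right)} = - \frac{5}{y} + \frac{y}{79}$ ($l{\left(y \right)} = y \frac{1}{79} - \frac{5}{y} = \frac{y}{79} - \frac{5}{y} = - \frac{5}{y} + \frac{y}{79}$)
$l{\left(U{\left(27 \right)} \right)} + 186 h{\left(9,-2 \right)} = \left(- \frac{5}{\sqrt{10 + 27}} + \frac{\sqrt{10 + 27}}{79}\right) + 186 \cdot 9 = \left(- \frac{5}{\sqrt{37}} + \frac{\sqrt{37}}{79}\right) + 1674 = \left(- 5 \frac{\sqrt{37}}{37} + \frac{\sqrt{37}}{79}\right) + 1674 = \left(- \frac{5 \sqrt{37}}{37} + \frac{\sqrt{37}}{79}\right) + 1674 = - \frac{358 \sqrt{37}}{2923} + 1674 = 1674 - \frac{358 \sqrt{37}}{2923}$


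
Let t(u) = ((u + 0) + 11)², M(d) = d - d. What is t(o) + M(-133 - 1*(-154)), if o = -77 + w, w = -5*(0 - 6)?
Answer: 1296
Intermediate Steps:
M(d) = 0
w = 30 (w = -5*(-6) = 30)
o = -47 (o = -77 + 30 = -47)
t(u) = (11 + u)² (t(u) = (u + 11)² = (11 + u)²)
t(o) + M(-133 - 1*(-154)) = (11 - 47)² + 0 = (-36)² + 0 = 1296 + 0 = 1296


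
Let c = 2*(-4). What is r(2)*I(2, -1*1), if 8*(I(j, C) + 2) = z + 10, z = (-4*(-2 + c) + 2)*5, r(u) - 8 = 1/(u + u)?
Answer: 1683/8 ≈ 210.38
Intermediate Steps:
r(u) = 8 + 1/(2*u) (r(u) = 8 + 1/(u + u) = 8 + 1/(2*u))
c = -8
z = 210 (z = (-4*(-2 - 8) + 2)*5 = (-4*(-10) + 2)*5 = (40 + 2)*5 = 42*5 = 210)
I(j, C) = 51/2 (I(j, C) = -2 + (210 + 10)/8 = -2 + (⅛)*220 = -2 + 55/2 = 51/2)
r(2)*I(2, -1*1) = (8 + (½)/2)*(51/2) = (8 + (½)*(½))*(51/2) = (8 + ¼)*(51/2) = (33/4)*(51/2) = 1683/8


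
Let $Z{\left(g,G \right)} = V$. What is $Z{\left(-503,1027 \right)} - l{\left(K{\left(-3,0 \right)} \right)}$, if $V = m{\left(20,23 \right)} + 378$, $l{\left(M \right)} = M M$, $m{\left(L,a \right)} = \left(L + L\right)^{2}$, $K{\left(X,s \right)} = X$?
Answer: $1969$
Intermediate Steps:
$m{\left(L,a \right)} = 4 L^{2}$ ($m{\left(L,a \right)} = \left(2 L\right)^{2} = 4 L^{2}$)
$l{\left(M \right)} = M^{2}$
$V = 1978$ ($V = 4 \cdot 20^{2} + 378 = 4 \cdot 400 + 378 = 1600 + 378 = 1978$)
$Z{\left(g,G \right)} = 1978$
$Z{\left(-503,1027 \right)} - l{\left(K{\left(-3,0 \right)} \right)} = 1978 - \left(-3\right)^{2} = 1978 - 9 = 1969$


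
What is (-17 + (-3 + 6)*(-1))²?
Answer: 400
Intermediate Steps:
(-17 + (-3 + 6)*(-1))² = (-17 + 3*(-1))² = (-17 - 3)² = (-20)² = 400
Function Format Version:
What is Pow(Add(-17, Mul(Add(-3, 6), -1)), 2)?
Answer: 400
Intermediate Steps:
Pow(Add(-17, Mul(Add(-3, 6), -1)), 2) = Pow(Add(-17, Mul(3, -1)), 2) = Pow(Add(-17, -3), 2) = Pow(-20, 2) = 400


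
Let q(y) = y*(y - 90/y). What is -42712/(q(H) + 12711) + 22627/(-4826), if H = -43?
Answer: -266770401/34916110 ≈ -7.6403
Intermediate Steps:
-42712/(q(H) + 12711) + 22627/(-4826) = -42712/((-90 + (-43)**2) + 12711) + 22627/(-4826) = -42712/((-90 + 1849) + 12711) + 22627*(-1/4826) = -42712/(1759 + 12711) - 22627/4826 = -42712/14470 - 22627/4826 = -42712*1/14470 - 22627/4826 = -21356/7235 - 22627/4826 = -266770401/34916110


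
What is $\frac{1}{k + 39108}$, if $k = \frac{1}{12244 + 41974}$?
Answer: $\frac{54218}{2120357545} \approx 2.557 \cdot 10^{-5}$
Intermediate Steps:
$k = \frac{1}{54218} \approx 1.8444 \cdot 10^{-5}$
$\frac{1}{k + 39108} = \frac{1}{\frac{1}{54218} + 39108} = \frac{1}{\frac{2120357545}{54218}} = \frac{54218}{2120357545}$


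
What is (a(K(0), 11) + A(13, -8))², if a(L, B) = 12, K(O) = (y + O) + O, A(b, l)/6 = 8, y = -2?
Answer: 3600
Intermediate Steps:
A(b, l) = 48 (A(b, l) = 6*8 = 48)
K(O) = -2 + 2*O (K(O) = (-2 + O) + O = -2 + 2*O)
(a(K(0), 11) + A(13, -8))² = (12 + 48)² = 60² = 3600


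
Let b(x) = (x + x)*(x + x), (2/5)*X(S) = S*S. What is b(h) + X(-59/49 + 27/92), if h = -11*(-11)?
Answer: 2380366967317/40644128 ≈ 58566.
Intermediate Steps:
X(S) = 5*S²/2 (X(S) = 5*(S*S)/2 = 5*S²/2)
h = 121 (h = -1*(-121) = 121)
b(x) = 4*x² (b(x) = (2*x)*(2*x) = 4*x²)
b(h) + X(-59/49 + 27/92) = 4*121² + 5*(-59/49 + 27/92)²/2 = 4*14641 + 5*(-59*1/49 + 27*(1/92))²/2 = 58564 + 5*(-59/49 + 27/92)²/2 = 58564 + 5*(-4105/4508)²/2 = 58564 + (5/2)*(16851025/20322064) = 58564 + 84255125/40644128 = 2380366967317/40644128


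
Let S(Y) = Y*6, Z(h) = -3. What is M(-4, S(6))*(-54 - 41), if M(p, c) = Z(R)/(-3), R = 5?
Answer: -95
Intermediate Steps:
S(Y) = 6*Y
M(p, c) = 1 (M(p, c) = -3/(-3) = -3*(-⅓) = 1)
M(-4, S(6))*(-54 - 41) = 1*(-54 - 41) = 1*(-95) = -95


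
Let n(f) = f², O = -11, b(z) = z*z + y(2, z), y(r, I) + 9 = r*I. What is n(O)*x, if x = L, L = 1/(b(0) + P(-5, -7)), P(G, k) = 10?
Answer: 121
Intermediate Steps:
y(r, I) = -9 + I*r (y(r, I) = -9 + r*I = -9 + I*r)
b(z) = -9 + z² + 2*z (b(z) = z*z + (-9 + z*2) = z² + (-9 + 2*z) = -9 + z² + 2*z)
L = 1 (L = 1/((-9 + 0² + 2*0) + 10) = 1/((-9 + 0 + 0) + 10) = 1/(-9 + 10) = 1/1 = 1)
x = 1
n(O)*x = (-11)²*1 = 121*1 = 121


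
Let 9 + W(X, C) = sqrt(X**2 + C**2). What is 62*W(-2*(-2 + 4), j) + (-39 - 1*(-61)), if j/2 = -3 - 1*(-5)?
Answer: -536 + 248*sqrt(2) ≈ -185.28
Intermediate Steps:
j = 4 (j = 2*(-3 - 1*(-5)) = 2*(-3 + 5) = 2*2 = 4)
W(X, C) = -9 + sqrt(C**2 + X**2) (W(X, C) = -9 + sqrt(X**2 + C**2) = -9 + sqrt(C**2 + X**2))
62*W(-2*(-2 + 4), j) + (-39 - 1*(-61)) = 62*(-9 + sqrt(4**2 + (-2*(-2 + 4))**2)) + (-39 - 1*(-61)) = 62*(-9 + sqrt(16 + (-2*2)**2)) + (-39 + 61) = 62*(-9 + sqrt(16 + (-4)**2)) + 22 = 62*(-9 + sqrt(16 + 16)) + 22 = 62*(-9 + sqrt(32)) + 22 = 62*(-9 + 4*sqrt(2)) + 22 = (-558 + 248*sqrt(2)) + 22 = -536 + 248*sqrt(2)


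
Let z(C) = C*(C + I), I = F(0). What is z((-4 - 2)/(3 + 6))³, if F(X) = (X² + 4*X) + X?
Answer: 64/729 ≈ 0.087791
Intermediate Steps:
F(X) = X² + 5*X
I = 0 (I = 0*(5 + 0) = 0*5 = 0)
z(C) = C² (z(C) = C*(C + 0) = C*C = C²)
z((-4 - 2)/(3 + 6))³ = (((-4 - 2)/(3 + 6))²)³ = ((-6/9)²)³ = ((-6*⅑)²)³ = ((-⅔)²)³ = (4/9)³ = 64/729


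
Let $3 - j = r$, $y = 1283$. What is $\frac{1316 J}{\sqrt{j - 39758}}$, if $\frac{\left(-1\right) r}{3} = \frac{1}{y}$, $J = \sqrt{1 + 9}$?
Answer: $- \frac{1316 i \sqrt{163600660865}}{25502831} \approx - 20.872 i$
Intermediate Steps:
$J = \sqrt{10} \approx 3.1623$
$r = - \frac{3}{1283} \approx -0.0023383$
$j = \frac{3852}{1283}$ ($j = 3 - - \frac{3}{1283} = 3 + \frac{3}{1283} = \frac{3852}{1283} \approx 3.0023$)
$\frac{1316 J}{\sqrt{j - 39758}} = \frac{1316 \sqrt{10}}{\sqrt{\frac{3852}{1283} - 39758}} = \frac{1316 \sqrt{10}}{\sqrt{- \frac{51005662}{1283}}} = \frac{1316 \sqrt{10}}{\frac{1}{1283} i \sqrt{65440264346}} = 1316 \sqrt{10} \left(- \frac{i \sqrt{65440264346}}{51005662}\right) = - \frac{1316 i \sqrt{163600660865}}{25502831}$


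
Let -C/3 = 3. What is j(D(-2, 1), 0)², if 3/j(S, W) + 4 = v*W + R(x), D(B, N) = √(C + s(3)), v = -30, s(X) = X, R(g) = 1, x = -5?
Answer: 1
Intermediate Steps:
C = -9 (C = -3*3 = -9)
D(B, N) = I*√6 (D(B, N) = √(-9 + 3) = √(-6) = I*√6)
j(S, W) = 3/(-3 - 30*W) (j(S, W) = 3/(-4 + (-30*W + 1)) = 3/(-4 + (1 - 30*W)) = 3/(-3 - 30*W))
j(D(-2, 1), 0)² = (1/(-1 - 10*0))² = (1/(-1 + 0))² = (1/(-1))² = (-1)² = 1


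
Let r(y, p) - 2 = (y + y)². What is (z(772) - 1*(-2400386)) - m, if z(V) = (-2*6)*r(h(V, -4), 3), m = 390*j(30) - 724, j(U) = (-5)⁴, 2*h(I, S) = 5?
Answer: 2157036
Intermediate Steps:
h(I, S) = 5/2 (h(I, S) = (½)*5 = 5/2)
j(U) = 625
r(y, p) = 2 + 4*y² (r(y, p) = 2 + (y + y)² = 2 + (2*y)² = 2 + 4*y²)
m = 243026 (m = 390*625 - 724 = 243750 - 724 = 243026)
z(V) = -324 (z(V) = (-2*6)*(2 + 4*(5/2)²) = -12*(2 + 4*(25/4)) = -12*(2 + 25) = -12*27 = -324)
(z(772) - 1*(-2400386)) - m = (-324 - 1*(-2400386)) - 1*243026 = (-324 + 2400386) - 243026 = 2400062 - 243026 = 2157036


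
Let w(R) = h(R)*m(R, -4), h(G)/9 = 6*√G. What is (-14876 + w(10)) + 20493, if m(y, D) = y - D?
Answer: 5617 + 756*√10 ≈ 8007.7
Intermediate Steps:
h(G) = 54*√G (h(G) = 9*(6*√G) = 54*√G)
w(R) = 54*√R*(4 + R) (w(R) = (54*√R)*(R - 1*(-4)) = (54*√R)*(R + 4) = (54*√R)*(4 + R) = 54*√R*(4 + R))
(-14876 + w(10)) + 20493 = (-14876 + 54*√10*(4 + 10)) + 20493 = (-14876 + 54*√10*14) + 20493 = (-14876 + 756*√10) + 20493 = 5617 + 756*√10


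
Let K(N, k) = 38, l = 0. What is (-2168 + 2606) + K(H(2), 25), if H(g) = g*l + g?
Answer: 476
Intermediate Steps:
H(g) = g (H(g) = g*0 + g = 0 + g = g)
(-2168 + 2606) + K(H(2), 25) = (-2168 + 2606) + 38 = 438 + 38 = 476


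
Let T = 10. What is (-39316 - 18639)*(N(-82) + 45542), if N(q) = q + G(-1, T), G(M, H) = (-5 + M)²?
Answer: -2636720680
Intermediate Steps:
N(q) = 36 + q (N(q) = q + (-5 - 1)² = q + (-6)² = q + 36 = 36 + q)
(-39316 - 18639)*(N(-82) + 45542) = (-39316 - 18639)*((36 - 82) + 45542) = -57955*(-46 + 45542) = -57955*45496 = -2636720680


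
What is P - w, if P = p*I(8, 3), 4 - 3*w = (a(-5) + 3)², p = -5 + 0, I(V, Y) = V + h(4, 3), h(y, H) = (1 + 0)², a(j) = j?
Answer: -45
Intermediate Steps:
h(y, H) = 1 (h(y, H) = 1² = 1)
I(V, Y) = 1 + V (I(V, Y) = V + 1 = 1 + V)
p = -5
w = 0 (w = 4/3 - (-5 + 3)²/3 = 4/3 - ⅓*(-2)² = 4/3 - ⅓*4 = 4/3 - 4/3 = 0)
P = -45 (P = -5*(1 + 8) = -5*9 = -45)
P - w = -45 - 1*0 = -45 + 0 = -45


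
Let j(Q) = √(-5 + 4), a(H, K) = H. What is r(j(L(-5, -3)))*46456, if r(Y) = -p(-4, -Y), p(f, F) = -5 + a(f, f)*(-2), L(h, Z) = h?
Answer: -139368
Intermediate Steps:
j(Q) = I (j(Q) = √(-1) = I)
p(f, F) = -5 - 2*f (p(f, F) = -5 + f*(-2) = -5 - 2*f)
r(Y) = -3 (r(Y) = -(-5 - 2*(-4)) = -(-5 + 8) = -1*3 = -3)
r(j(L(-5, -3)))*46456 = -3*46456 = -139368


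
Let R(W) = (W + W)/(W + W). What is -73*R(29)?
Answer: -73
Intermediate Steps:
R(W) = 1 (R(W) = (2*W)/((2*W)) = (2*W)*(1/(2*W)) = 1)
-73*R(29) = -73*1 = -73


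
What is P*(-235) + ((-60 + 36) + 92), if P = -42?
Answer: 9938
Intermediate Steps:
P*(-235) + ((-60 + 36) + 92) = -42*(-235) + ((-60 + 36) + 92) = 9870 + (-24 + 92) = 9870 + 68 = 9938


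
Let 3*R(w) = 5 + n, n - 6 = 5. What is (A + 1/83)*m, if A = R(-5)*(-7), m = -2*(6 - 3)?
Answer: 18586/83 ≈ 223.93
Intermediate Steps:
n = 11 (n = 6 + 5 = 11)
R(w) = 16/3 (R(w) = (5 + 11)/3 = (⅓)*16 = 16/3)
m = -6 (m = -2*3 = -6)
A = -112/3 (A = (16/3)*(-7) = -112/3 ≈ -37.333)
(A + 1/83)*m = (-112/3 + 1/83)*(-6) = -9293/249*(-6) = 18586/83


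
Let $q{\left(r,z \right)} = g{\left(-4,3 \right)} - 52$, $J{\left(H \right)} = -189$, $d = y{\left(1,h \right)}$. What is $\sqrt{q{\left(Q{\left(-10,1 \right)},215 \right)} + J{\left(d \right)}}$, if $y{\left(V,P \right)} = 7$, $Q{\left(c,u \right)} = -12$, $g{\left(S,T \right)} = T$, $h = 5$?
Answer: $i \sqrt{238} \approx 15.427 i$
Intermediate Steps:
$d = 7$
$q{\left(r,z \right)} = -49$ ($q{\left(r,z \right)} = 3 - 52 = -49$)
$\sqrt{q{\left(Q{\left(-10,1 \right)},215 \right)} + J{\left(d \right)}} = \sqrt{-49 - 189} = \sqrt{-238} = i \sqrt{238}$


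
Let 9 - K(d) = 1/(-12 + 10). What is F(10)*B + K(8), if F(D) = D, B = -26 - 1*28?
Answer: -1061/2 ≈ -530.50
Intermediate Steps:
B = -54 (B = -26 - 28 = -54)
K(d) = 19/2 (K(d) = 9 - 1/(-12 + 10) = 9 - 1/(-2) = 9 - 1*(-½) = 9 + ½ = 19/2)
F(10)*B + K(8) = 10*(-54) + 19/2 = -540 + 19/2 = -1061/2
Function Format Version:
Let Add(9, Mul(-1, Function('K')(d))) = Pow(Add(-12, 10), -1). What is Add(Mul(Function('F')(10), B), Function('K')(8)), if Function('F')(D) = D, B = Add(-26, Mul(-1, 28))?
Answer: Rational(-1061, 2) ≈ -530.50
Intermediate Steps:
B = -54 (B = Add(-26, -28) = -54)
Function('K')(d) = Rational(19, 2) (Function('K')(d) = Add(9, Mul(-1, Pow(Add(-12, 10), -1))) = Add(9, Mul(-1, Pow(-2, -1))) = Add(9, Mul(-1, Rational(-1, 2))) = Add(9, Rational(1, 2)) = Rational(19, 2))
Add(Mul(Function('F')(10), B), Function('K')(8)) = Add(Mul(10, -54), Rational(19, 2)) = Add(-540, Rational(19, 2)) = Rational(-1061, 2)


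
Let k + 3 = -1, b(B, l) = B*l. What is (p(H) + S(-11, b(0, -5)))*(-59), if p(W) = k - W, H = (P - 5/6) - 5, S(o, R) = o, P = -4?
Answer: 1829/6 ≈ 304.83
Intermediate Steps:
k = -4 (k = -3 - 1 = -4)
H = -59/6 (H = (-4 - 5/6) - 5 = (-4 - 5*⅙) - 5 = (-4 - ⅚) - 5 = -29/6 - 5 = -59/6 ≈ -9.8333)
p(W) = -4 - W
(p(H) + S(-11, b(0, -5)))*(-59) = ((-4 - 1*(-59/6)) - 11)*(-59) = ((-4 + 59/6) - 11)*(-59) = (35/6 - 11)*(-59) = -31/6*(-59) = 1829/6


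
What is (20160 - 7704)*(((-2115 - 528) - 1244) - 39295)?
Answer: -537874992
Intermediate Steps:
(20160 - 7704)*(((-2115 - 528) - 1244) - 39295) = 12456*((-2643 - 1244) - 39295) = 12456*(-3887 - 39295) = 12456*(-43182) = -537874992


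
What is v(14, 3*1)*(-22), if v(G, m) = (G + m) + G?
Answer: -682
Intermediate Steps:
v(G, m) = m + 2*G
v(14, 3*1)*(-22) = (3*1 + 2*14)*(-22) = (3 + 28)*(-22) = 31*(-22) = -682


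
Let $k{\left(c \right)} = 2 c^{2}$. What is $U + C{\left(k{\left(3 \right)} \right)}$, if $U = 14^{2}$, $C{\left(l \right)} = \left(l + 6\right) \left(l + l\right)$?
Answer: $1060$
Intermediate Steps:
$C{\left(l \right)} = 2 l \left(6 + l\right)$ ($C{\left(l \right)} = \left(6 + l\right) 2 l = 2 l \left(6 + l\right)$)
$U = 196$
$U + C{\left(k{\left(3 \right)} \right)} = 196 + 2 \cdot 2 \cdot 3^{2} \left(6 + 2 \cdot 3^{2}\right) = 196 + 2 \cdot 2 \cdot 9 \left(6 + 2 \cdot 9\right) = 196 + 2 \cdot 18 \left(6 + 18\right) = 196 + 2 \cdot 18 \cdot 24 = 196 + 864 = 1060$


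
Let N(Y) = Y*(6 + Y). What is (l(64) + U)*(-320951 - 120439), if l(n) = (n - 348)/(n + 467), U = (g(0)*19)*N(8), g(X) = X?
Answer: 41784920/177 ≈ 2.3607e+5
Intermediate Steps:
U = 0 (U = (0*19)*(8*(6 + 8)) = 0*(8*14) = 0*112 = 0)
l(n) = (-348 + n)/(467 + n)
(l(64) + U)*(-320951 - 120439) = ((-348 + 64)/(467 + 64) + 0)*(-320951 - 120439) = (-284/531 + 0)*(-441390) = -284/531*(-441390) = 41784920/177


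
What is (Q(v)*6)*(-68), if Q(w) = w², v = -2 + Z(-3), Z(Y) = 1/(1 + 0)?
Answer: -408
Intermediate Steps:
Z(Y) = 1 (Z(Y) = 1/1 = 1)
v = -1 (v = -2 + 1 = -1)
(Q(v)*6)*(-68) = ((-1)²*6)*(-68) = (1*6)*(-68) = 6*(-68) = -408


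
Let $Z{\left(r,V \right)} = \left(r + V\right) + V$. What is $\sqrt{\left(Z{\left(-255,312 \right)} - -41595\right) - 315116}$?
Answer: $16 i \sqrt{1067} \approx 522.64 i$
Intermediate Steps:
$Z{\left(r,V \right)} = r + 2 V$ ($Z{\left(r,V \right)} = \left(V + r\right) + V = r + 2 V$)
$\sqrt{\left(Z{\left(-255,312 \right)} - -41595\right) - 315116} = \sqrt{\left(\left(-255 + 2 \cdot 312\right) - -41595\right) - 315116} = \sqrt{\left(\left(-255 + 624\right) + 41595\right) - 315116} = \sqrt{\left(369 + 41595\right) - 315116} = \sqrt{41964 - 315116} = \sqrt{-273152} = 16 i \sqrt{1067}$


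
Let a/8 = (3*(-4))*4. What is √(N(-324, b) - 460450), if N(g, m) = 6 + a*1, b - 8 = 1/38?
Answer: 2*I*√115207 ≈ 678.84*I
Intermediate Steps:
a = -384 (a = 8*((3*(-4))*4) = 8*(-12*4) = 8*(-48) = -384)
b = 305/38 (b = 8 + 1/38 = 305/38 ≈ 8.0263)
N(g, m) = -378 (N(g, m) = 6 - 384*1 = 6 - 384 = -378)
√(N(-324, b) - 460450) = √(-378 - 460450) = √(-460828) = 2*I*√115207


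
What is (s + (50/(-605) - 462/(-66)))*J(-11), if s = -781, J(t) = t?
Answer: 93664/11 ≈ 8514.9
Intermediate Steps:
(s + (50/(-605) - 462/(-66)))*J(-11) = (-781 + (50/(-605) - 462/(-66)))*(-11) = (-781 + (50*(-1/605) - 462*(-1/66)))*(-11) = (-781 + (-10/121 + 7))*(-11) = (-781 + 837/121)*(-11) = -93664/121*(-11) = 93664/11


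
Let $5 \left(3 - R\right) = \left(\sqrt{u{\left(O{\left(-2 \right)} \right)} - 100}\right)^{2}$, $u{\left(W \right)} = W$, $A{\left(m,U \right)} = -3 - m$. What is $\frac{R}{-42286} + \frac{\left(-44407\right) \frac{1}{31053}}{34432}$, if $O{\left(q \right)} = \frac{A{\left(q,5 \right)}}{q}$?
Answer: $- \frac{5991559391}{10275660378240} \approx -0.00058308$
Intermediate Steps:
$O{\left(q \right)} = \frac{-3 - q}{q}$
$R = \frac{229}{10}$ ($R = 3 - \frac{\left(\sqrt{\frac{-3 - -2}{-2} - 100}\right)^{2}}{5} = 3 - \frac{\left(\sqrt{- \frac{-3 + 2}{2} - 100}\right)^{2}}{5} = 3 - \frac{\left(\sqrt{\left(- \frac{1}{2}\right) \left(-1\right) - 100}\right)^{2}}{5} = 3 - \frac{\left(\sqrt{\frac{1}{2} - 100}\right)^{2}}{5} = 3 - \frac{\left(\sqrt{- \frac{199}{2}}\right)^{2}}{5} = 3 - \frac{\left(\frac{i \sqrt{398}}{2}\right)^{2}}{5} = 3 - - \frac{199}{10} = 3 + \frac{199}{10} = \frac{229}{10} \approx 22.9$)
$\frac{R}{-42286} + \frac{\left(-44407\right) \frac{1}{31053}}{34432} = \frac{229}{10 \left(-42286\right)} + \frac{\left(-44407\right) \frac{1}{31053}}{34432} = \frac{229}{10} \left(- \frac{1}{42286}\right) + \left(-44407\right) \frac{1}{31053} \cdot \frac{1}{34432} = - \frac{229}{422860} - \frac{4037}{97201536} = - \frac{5991559391}{10275660378240}$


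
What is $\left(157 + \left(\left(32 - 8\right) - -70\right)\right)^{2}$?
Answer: $63001$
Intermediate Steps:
$\left(157 + \left(\left(32 - 8\right) - -70\right)\right)^{2} = \left(157 + \left(24 + 70\right)\right)^{2} = \left(157 + 94\right)^{2} = 251^{2} = 63001$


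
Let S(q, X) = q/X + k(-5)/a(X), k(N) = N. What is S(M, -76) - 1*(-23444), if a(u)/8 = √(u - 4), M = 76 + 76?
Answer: 23442 + I*√5/32 ≈ 23442.0 + 0.069877*I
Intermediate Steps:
M = 152
a(u) = 8*√(-4 + u) (a(u) = 8*√(u - 4) = 8*√(-4 + u))
S(q, X) = -5/(8*√(-4 + X)) + q/X (S(q, X) = q/X - 5*1/(8*√(-4 + X)) = q/X - 5/(8*√(-4 + X)) = -5/(8*√(-4 + X)) + q/X)
S(M, -76) - 1*(-23444) = (-5/(8*√(-4 - 76)) + 152/(-76)) - 1*(-23444) = (-(-1)*I*√5/32 + 152*(-1/76)) + 23444 = (-(-1)*I*√5/32 - 2) + 23444 = (I*√5/32 - 2) + 23444 = (-2 + I*√5/32) + 23444 = 23442 + I*√5/32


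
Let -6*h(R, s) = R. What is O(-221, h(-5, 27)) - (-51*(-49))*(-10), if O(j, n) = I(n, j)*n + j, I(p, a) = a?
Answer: 147509/6 ≈ 24585.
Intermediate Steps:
h(R, s) = -R/6
O(j, n) = j + j*n (O(j, n) = j*n + j = j + j*n)
O(-221, h(-5, 27)) - (-51*(-49))*(-10) = -221*(1 - 1/6*(-5)) - (-51*(-49))*(-10) = -221*(1 + 5/6) - 2499*(-10) = -221*11/6 - 1*(-24990) = -2431/6 + 24990 = 147509/6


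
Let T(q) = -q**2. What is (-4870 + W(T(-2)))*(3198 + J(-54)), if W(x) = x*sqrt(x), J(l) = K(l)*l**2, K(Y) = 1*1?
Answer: -29775180 - 48912*I ≈ -2.9775e+7 - 48912.0*I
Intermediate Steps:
K(Y) = 1
J(l) = l**2 (J(l) = 1*l**2 = l**2)
W(x) = x**(3/2)
(-4870 + W(T(-2)))*(3198 + J(-54)) = (-4870 + (-1*(-2)**2)**(3/2))*(3198 + (-54)**2) = (-4870 + (-1*4)**(3/2))*(3198 + 2916) = (-4870 + (-4)**(3/2))*6114 = (-4870 - 8*I)*6114 = -29775180 - 48912*I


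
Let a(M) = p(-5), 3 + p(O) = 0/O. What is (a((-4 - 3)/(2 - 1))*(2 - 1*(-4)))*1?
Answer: -18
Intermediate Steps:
p(O) = -3 (p(O) = -3 + 0/O = -3 + 0 = -3)
a(M) = -3
(a((-4 - 3)/(2 - 1))*(2 - 1*(-4)))*1 = -3*(2 - 1*(-4))*1 = -3*(2 + 4)*1 = -3*6*1 = -18*1 = -18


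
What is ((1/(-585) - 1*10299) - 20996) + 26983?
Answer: -2522521/585 ≈ -4312.0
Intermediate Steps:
((1/(-585) - 1*10299) - 20996) + 26983 = ((-1/585 - 10299) - 20996) + 26983 = (-6024916/585 - 20996) + 26983 = -18307576/585 + 26983 = -2522521/585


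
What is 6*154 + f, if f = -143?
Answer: 781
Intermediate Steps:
6*154 + f = 6*154 - 143 = 924 - 143 = 781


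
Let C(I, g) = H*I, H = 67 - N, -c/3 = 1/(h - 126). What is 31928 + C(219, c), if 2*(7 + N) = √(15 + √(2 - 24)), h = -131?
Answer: 48134 - 219*√(15 + I*√22)/2 ≈ 47705.0 - 65.528*I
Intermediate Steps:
c = 3/257 (c = -3/(-131 - 126) = -3/(-257) = -3*(-1/257) = 3/257 ≈ 0.011673)
N = -7 + √(15 + I*√22)/2 (N = -7 + √(15 + √(2 - 24))/2 = -7 + √(15 + √(-22))/2 = -7 + √(15 + I*√22)/2 ≈ -5.0405 + 0.29921*I)
H = 74 - √(15 + I*√22)/2 (H = 67 - (-7 + √(15 + I*√22)/2) = 67 + (7 - √(15 + I*√22)/2) = 74 - √(15 + I*√22)/2 ≈ 72.041 - 0.29921*I)
C(I, g) = I*(74 - √(15 + I*√22)/2) (C(I, g) = (74 - √(15 + I*√22)/2)*I = I*(74 - √(15 + I*√22)/2))
31928 + C(219, c) = 31928 + (½)*219*(148 - √(15 + I*√22)) = 31928 + (16206 - 219*√(15 + I*√22)/2) = 48134 - 219*√(15 + I*√22)/2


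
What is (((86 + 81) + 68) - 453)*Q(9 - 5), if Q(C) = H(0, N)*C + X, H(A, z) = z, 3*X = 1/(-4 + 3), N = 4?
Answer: -10246/3 ≈ -3415.3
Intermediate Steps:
X = -1/3 (X = 1/(3*(-4 + 3)) = (1/3)/(-1) = (1/3)*(-1) = -1/3 ≈ -0.33333)
Q(C) = -1/3 + 4*C (Q(C) = 4*C - 1/3 = -1/3 + 4*C)
(((86 + 81) + 68) - 453)*Q(9 - 5) = (((86 + 81) + 68) - 453)*(-1/3 + 4*(9 - 5)) = ((167 + 68) - 453)*(-1/3 + 4*4) = (235 - 453)*(-1/3 + 16) = -218*47/3 = -10246/3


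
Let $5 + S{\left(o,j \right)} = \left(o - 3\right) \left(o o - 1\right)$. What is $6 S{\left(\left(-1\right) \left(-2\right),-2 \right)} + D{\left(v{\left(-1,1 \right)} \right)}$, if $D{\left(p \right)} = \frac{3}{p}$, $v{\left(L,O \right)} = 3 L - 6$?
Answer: $- \frac{145}{3} \approx -48.333$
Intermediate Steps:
$v{\left(L,O \right)} = -6 + 3 L$ ($v{\left(L,O \right)} = 3 L - 6 = -6 + 3 L$)
$S{\left(o,j \right)} = -5 + \left(-1 + o^{2}\right) \left(-3 + o\right)$ ($S{\left(o,j \right)} = -5 + \left(o - 3\right) \left(o o - 1\right) = -5 + \left(-3 + o\right) \left(o^{2} - 1\right) = -5 + \left(-3 + o\right) \left(-1 + o^{2}\right) = -5 + \left(-1 + o^{2}\right) \left(-3 + o\right)$)
$6 S{\left(\left(-1\right) \left(-2\right),-2 \right)} + D{\left(v{\left(-1,1 \right)} \right)} = 6 \left(-2 + \left(\left(-1\right) \left(-2\right)\right)^{3} - \left(-1\right) \left(-2\right) - 3 \left(\left(-1\right) \left(-2\right)\right)^{2}\right) + \frac{3}{-6 + 3 \left(-1\right)} = 6 \left(-2 + 2^{3} - 2 - 3 \cdot 2^{2}\right) + \frac{3}{-6 - 3} = 6 \left(-2 + 8 - 2 - 12\right) + \frac{3}{-9} = 6 \left(-2 + 8 - 2 - 12\right) + 3 \left(- \frac{1}{9}\right) = 6 \left(-8\right) - \frac{1}{3} = -48 - \frac{1}{3} = - \frac{145}{3}$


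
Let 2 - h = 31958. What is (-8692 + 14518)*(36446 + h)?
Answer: 26158740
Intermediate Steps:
h = -31956 (h = 2 - 1*31958 = 2 - 31958 = -31956)
(-8692 + 14518)*(36446 + h) = (-8692 + 14518)*(36446 - 31956) = 5826*4490 = 26158740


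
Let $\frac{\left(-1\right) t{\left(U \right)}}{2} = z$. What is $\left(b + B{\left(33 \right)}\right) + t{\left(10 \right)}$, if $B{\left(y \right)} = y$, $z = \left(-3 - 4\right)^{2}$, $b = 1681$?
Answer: $1616$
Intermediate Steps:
$z = 49$ ($z = \left(-7\right)^{2} = 49$)
$t{\left(U \right)} = -98$ ($t{\left(U \right)} = \left(-2\right) 49 = -98$)
$\left(b + B{\left(33 \right)}\right) + t{\left(10 \right)} = \left(1681 + 33\right) - 98 = 1714 - 98 = 1616$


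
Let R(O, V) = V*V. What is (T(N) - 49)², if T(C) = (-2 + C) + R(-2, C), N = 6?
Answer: 81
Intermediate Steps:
R(O, V) = V²
T(C) = -2 + C + C² (T(C) = (-2 + C) + C² = -2 + C + C²)
(T(N) - 49)² = ((-2 + 6 + 6²) - 49)² = ((-2 + 6 + 36) - 49)² = (40 - 49)² = (-9)² = 81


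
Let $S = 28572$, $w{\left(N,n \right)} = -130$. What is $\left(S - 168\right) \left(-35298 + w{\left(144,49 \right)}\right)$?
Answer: $-1006296912$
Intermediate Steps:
$\left(S - 168\right) \left(-35298 + w{\left(144,49 \right)}\right) = \left(28572 - 168\right) \left(-35298 - 130\right) = 28404 \left(-35428\right) = -1006296912$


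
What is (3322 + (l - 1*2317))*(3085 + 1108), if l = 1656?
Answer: 11157573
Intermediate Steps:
(3322 + (l - 1*2317))*(3085 + 1108) = (3322 + (1656 - 1*2317))*(3085 + 1108) = (3322 + (1656 - 2317))*4193 = (3322 - 661)*4193 = 2661*4193 = 11157573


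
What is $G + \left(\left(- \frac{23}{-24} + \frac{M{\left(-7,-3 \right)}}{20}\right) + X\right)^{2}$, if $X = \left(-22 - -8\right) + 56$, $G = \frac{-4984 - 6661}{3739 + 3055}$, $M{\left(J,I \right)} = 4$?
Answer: $\frac{91030629277}{48916800} \approx 1860.9$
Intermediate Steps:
$G = - \frac{11645}{6794} \approx -1.714$
$X = 42$ ($X = \left(-22 + 8\right) + 56 = -14 + 56 = 42$)
$G + \left(\left(- \frac{23}{-24} + \frac{M{\left(-7,-3 \right)}}{20}\right) + X\right)^{2} = - \frac{11645}{6794} + \left(\left(- \frac{23}{-24} + \frac{4}{20}\right) + 42\right)^{2} = - \frac{11645}{6794} + \left(\left(\left(-23\right) \left(- \frac{1}{24}\right) + 4 \cdot \frac{1}{20}\right) + 42\right)^{2} = - \frac{11645}{6794} + \left(\left(\frac{23}{24} + \frac{1}{5}\right) + 42\right)^{2} = - \frac{11645}{6794} + \left(\frac{139}{120} + 42\right)^{2} = - \frac{11645}{6794} + \left(\frac{5179}{120}\right)^{2} = - \frac{11645}{6794} + \frac{26822041}{14400} = \frac{91030629277}{48916800}$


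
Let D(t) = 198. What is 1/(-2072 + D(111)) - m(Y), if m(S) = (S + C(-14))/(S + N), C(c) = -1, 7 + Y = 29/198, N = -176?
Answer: -590055/13569634 ≈ -0.043483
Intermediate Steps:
Y = -1357/198 (Y = -7 + 29/198 = -1357/198 ≈ -6.8535)
m(S) = (-1 + S)/(-176 + S) (m(S) = (S - 1)/(S - 176) = (-1 + S)/(-176 + S))
1/(-2072 + D(111)) - m(Y) = 1/(-2072 + 198) - (-1 - 1357/198)/(-176 - 1357/198) = 1/(-1874) - (-1555)/((-36205/198)*198) = -1/1874 - (-198)*(-1555)/(36205*198) = -1/1874 - 1*311/7241 = -1/1874 - 311/7241 = -590055/13569634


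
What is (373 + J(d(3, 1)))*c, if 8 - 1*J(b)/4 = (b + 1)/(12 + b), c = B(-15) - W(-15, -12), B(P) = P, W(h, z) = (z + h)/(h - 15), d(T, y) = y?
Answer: -835863/130 ≈ -6429.7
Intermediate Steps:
W(h, z) = (h + z)/(-15 + h)
c = -159/10 (c = -15 - (-15 - 12)/(-15 - 15) = -15 - (-27)/(-30) = -15 - (-1)*(-27)/30 = -15 - 1*9/10 = -15 - 9/10 = -159/10 ≈ -15.900)
J(b) = 32 - 4*(1 + b)/(12 + b) (J(b) = 32 - 4*(b + 1)/(12 + b) = 32 - 4*(1 + b)/(12 + b))
(373 + J(d(3, 1)))*c = (373 + 4*(95 + 7*1)/(12 + 1))*(-159/10) = (373 + 4*(95 + 7)/13)*(-159/10) = (373 + 4*(1/13)*102)*(-159/10) = (373 + 408/13)*(-159/10) = (5257/13)*(-159/10) = -835863/130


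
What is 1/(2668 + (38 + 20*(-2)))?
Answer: 1/2666 ≈ 0.00037509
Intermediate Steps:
1/(2668 + (38 + 20*(-2))) = 1/(2668 + (38 - 40)) = 1/(2668 - 2) = 1/2666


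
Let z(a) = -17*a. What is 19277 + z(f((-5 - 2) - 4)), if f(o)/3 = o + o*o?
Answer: 13667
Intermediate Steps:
f(o) = 3*o + 3*o**2 (f(o) = 3*(o + o*o) = 3*(o + o**2) = 3*o + 3*o**2)
19277 + z(f((-5 - 2) - 4)) = 19277 - 51*((-5 - 2) - 4)*(1 + ((-5 - 2) - 4)) = 19277 - 51*(-7 - 4)*(1 + (-7 - 4)) = 19277 - 51*(-11)*(1 - 11) = 19277 - 51*(-11)*(-10) = 19277 - 17*330 = 19277 - 5610 = 13667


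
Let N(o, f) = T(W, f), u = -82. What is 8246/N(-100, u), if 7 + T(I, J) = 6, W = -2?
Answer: -8246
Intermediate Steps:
T(I, J) = -1 (T(I, J) = -7 + 6 = -1)
N(o, f) = -1
8246/N(-100, u) = 8246/(-1) = 8246*(-1) = -8246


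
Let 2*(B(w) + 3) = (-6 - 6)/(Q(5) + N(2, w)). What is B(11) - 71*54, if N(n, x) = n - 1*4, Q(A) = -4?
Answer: -3836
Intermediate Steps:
N(n, x) = -4 + n (N(n, x) = n - 4 = -4 + n)
B(w) = -2 (B(w) = -3 + ((-6 - 6)/(-4 + (-4 + 2)))/2 = -3 + (-12/(-4 - 2))/2 = -3 + (-12/(-6))/2 = -3 + (-12*(-⅙))/2 = -3 + (½)*2 = -3 + 1 = -2)
B(11) - 71*54 = -2 - 71*54 = -2 - 3834 = -3836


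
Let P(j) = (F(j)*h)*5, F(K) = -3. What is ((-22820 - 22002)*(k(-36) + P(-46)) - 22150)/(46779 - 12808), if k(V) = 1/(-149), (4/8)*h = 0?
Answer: -3255528/5061679 ≈ -0.64317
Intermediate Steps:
h = 0 (h = 2*0 = 0)
k(V) = -1/149
P(j) = 0 (P(j) = -3*0*5 = 0*5 = 0)
((-22820 - 22002)*(k(-36) + P(-46)) - 22150)/(46779 - 12808) = ((-22820 - 22002)*(-1/149 + 0) - 22150)/(46779 - 12808) = (-44822*(-1/149) - 22150)/33971 = (44822/149 - 22150)*(1/33971) = -3255528/149*1/33971 = -3255528/5061679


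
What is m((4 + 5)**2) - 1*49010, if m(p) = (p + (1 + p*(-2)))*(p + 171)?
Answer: -69170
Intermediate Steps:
m(p) = (1 - p)*(171 + p) (m(p) = (p + (1 - 2*p))*(171 + p) = (1 - p)*(171 + p))
m((4 + 5)**2) - 1*49010 = (171 - ((4 + 5)**2)**2 - 170*(4 + 5)**2) - 1*49010 = (171 - (9**2)**2 - 170*9**2) - 49010 = (171 - 1*81**2 - 170*81) - 49010 = (171 - 1*6561 - 13770) - 49010 = (171 - 6561 - 13770) - 49010 = -20160 - 49010 = -69170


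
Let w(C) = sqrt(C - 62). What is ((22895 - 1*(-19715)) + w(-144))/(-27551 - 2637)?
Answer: -21305/15094 - I*sqrt(206)/30188 ≈ -1.4115 - 0.00047544*I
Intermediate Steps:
w(C) = sqrt(-62 + C)
((22895 - 1*(-19715)) + w(-144))/(-27551 - 2637) = ((22895 - 1*(-19715)) + sqrt(-62 - 144))/(-27551 - 2637) = ((22895 + 19715) + sqrt(-206))/(-30188) = (42610 + I*sqrt(206))*(-1/30188) = -21305/15094 - I*sqrt(206)/30188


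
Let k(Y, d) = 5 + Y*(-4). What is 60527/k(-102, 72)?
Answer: 60527/413 ≈ 146.55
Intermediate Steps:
k(Y, d) = 5 - 4*Y
60527/k(-102, 72) = 60527/(5 - 4*(-102)) = 60527/(5 + 408) = 60527/413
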